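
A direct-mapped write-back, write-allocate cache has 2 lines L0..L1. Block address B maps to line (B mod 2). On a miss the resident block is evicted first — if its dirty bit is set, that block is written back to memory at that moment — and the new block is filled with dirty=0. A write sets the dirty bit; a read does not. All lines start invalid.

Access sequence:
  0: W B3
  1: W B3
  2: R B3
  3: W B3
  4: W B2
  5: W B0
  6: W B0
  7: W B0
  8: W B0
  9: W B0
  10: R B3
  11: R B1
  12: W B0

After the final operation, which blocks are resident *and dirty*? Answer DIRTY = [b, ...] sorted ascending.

DIRTY = [0]

  0 | W B3 → L1 miss [D]
  1 | W B3 → L1 hit [D]
  2 | R B3 → L1 hit [D]
  3 | W B3 → L1 hit [D]
  4 | W B2 → L0 miss [D]
  5 | W B0 → L0 miss wb→B2 [D]
  6 | W B0 → L0 hit [D]
  7 | W B0 → L0 hit [D]
  8 | W B0 → L0 hit [D]
  9 | W B0 → L0 hit [D]
  10 | R B3 → L1 hit [D]
  11 | R B1 → L1 miss wb→B3 [-]
  12 | W B0 → L0 hit [D]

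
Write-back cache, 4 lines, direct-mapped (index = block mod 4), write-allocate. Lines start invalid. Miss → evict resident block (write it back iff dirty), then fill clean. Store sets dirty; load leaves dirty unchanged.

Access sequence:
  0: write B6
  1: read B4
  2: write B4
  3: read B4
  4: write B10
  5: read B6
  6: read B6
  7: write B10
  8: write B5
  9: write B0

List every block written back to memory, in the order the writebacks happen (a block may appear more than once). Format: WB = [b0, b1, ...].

  0 | W B6 → L2 miss [D]
  1 | R B4 → L0 miss [-]
  2 | W B4 → L0 hit [D]
  3 | R B4 → L0 hit [D]
  4 | W B10 → L2 miss wb→B6 [D]
  5 | R B6 → L2 miss wb→B10 [-]
  6 | R B6 → L2 hit [-]
  7 | W B10 → L2 miss [D]
  8 | W B5 → L1 miss [D]
  9 | W B0 → L0 miss wb→B4 [D]

WB = [6, 10, 4]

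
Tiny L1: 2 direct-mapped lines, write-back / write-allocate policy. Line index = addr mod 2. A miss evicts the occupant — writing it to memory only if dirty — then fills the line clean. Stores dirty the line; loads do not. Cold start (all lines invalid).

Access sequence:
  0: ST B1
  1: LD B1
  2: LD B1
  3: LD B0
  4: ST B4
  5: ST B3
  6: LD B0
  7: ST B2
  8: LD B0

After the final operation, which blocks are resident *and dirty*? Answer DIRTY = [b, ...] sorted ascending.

DIRTY = [3]

  0 | W B1 → L1 miss [D]
  1 | R B1 → L1 hit [D]
  2 | R B1 → L1 hit [D]
  3 | R B0 → L0 miss [-]
  4 | W B4 → L0 miss [D]
  5 | W B3 → L1 miss wb→B1 [D]
  6 | R B0 → L0 miss wb→B4 [-]
  7 | W B2 → L0 miss [D]
  8 | R B0 → L0 miss wb→B2 [-]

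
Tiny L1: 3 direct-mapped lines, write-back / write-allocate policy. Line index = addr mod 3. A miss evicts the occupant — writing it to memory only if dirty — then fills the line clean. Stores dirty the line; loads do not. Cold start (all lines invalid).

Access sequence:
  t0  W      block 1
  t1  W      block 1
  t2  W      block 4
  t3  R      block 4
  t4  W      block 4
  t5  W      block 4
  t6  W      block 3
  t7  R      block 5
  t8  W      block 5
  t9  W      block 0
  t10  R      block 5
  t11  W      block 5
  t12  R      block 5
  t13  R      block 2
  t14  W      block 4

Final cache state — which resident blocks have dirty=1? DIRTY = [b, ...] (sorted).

  0 | W B1 → L1 miss [D]
  1 | W B1 → L1 hit [D]
  2 | W B4 → L1 miss wb→B1 [D]
  3 | R B4 → L1 hit [D]
  4 | W B4 → L1 hit [D]
  5 | W B4 → L1 hit [D]
  6 | W B3 → L0 miss [D]
  7 | R B5 → L2 miss [-]
  8 | W B5 → L2 hit [D]
  9 | W B0 → L0 miss wb→B3 [D]
  10 | R B5 → L2 hit [D]
  11 | W B5 → L2 hit [D]
  12 | R B5 → L2 hit [D]
  13 | R B2 → L2 miss wb→B5 [-]
  14 | W B4 → L1 hit [D]

DIRTY = [0, 4]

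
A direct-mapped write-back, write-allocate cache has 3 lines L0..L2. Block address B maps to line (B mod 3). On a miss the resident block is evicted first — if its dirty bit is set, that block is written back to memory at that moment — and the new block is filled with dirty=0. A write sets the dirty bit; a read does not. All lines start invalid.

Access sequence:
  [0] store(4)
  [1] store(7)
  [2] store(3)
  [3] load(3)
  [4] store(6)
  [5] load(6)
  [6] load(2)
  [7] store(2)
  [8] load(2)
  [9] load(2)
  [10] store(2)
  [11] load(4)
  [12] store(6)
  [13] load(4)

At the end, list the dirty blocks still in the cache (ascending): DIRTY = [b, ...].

DIRTY = [2, 6]

  0 | W B4 → L1 miss [D]
  1 | W B7 → L1 miss wb→B4 [D]
  2 | W B3 → L0 miss [D]
  3 | R B3 → L0 hit [D]
  4 | W B6 → L0 miss wb→B3 [D]
  5 | R B6 → L0 hit [D]
  6 | R B2 → L2 miss [-]
  7 | W B2 → L2 hit [D]
  8 | R B2 → L2 hit [D]
  9 | R B2 → L2 hit [D]
  10 | W B2 → L2 hit [D]
  11 | R B4 → L1 miss wb→B7 [-]
  12 | W B6 → L0 hit [D]
  13 | R B4 → L1 hit [-]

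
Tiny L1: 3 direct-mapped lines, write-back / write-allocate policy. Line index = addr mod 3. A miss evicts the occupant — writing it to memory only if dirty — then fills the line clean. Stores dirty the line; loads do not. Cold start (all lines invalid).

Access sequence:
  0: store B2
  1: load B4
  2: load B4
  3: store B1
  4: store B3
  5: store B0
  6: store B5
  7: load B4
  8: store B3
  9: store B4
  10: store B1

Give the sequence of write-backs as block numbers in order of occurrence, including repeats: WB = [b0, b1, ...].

0: W B2 → L2 miss [D]
1: R B4 → L1 miss [-]
2: R B4 → L1 hit [-]
3: W B1 → L1 miss [D]
4: W B3 → L0 miss [D]
5: W B0 → L0 miss wb→B3 [D]
6: W B5 → L2 miss wb→B2 [D]
7: R B4 → L1 miss wb→B1 [-]
8: W B3 → L0 miss wb→B0 [D]
9: W B4 → L1 hit [D]
10: W B1 → L1 miss wb→B4 [D]

WB = [3, 2, 1, 0, 4]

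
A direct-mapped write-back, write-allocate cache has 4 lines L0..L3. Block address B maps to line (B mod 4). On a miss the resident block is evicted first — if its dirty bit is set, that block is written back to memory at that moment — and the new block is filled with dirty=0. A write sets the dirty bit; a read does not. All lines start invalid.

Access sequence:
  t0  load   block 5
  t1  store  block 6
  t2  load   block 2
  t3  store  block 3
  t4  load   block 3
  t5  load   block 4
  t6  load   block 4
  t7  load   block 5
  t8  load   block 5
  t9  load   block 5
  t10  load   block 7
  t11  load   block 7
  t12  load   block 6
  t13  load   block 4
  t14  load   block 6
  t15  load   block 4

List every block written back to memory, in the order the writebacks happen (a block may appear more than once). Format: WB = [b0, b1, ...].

0: R B5 -> L1 miss  d=-]
1: W B6 -> L2 miss  d=D]
2: R B2 -> L2 miss wb->B6  d=-]
3: W B3 -> L3 miss  d=D]
4: R B3 -> L3 hit  d=D]
5: R B4 -> L0 miss  d=-]
6: R B4 -> L0 hit  d=-]
7: R B5 -> L1 hit  d=-]
8: R B5 -> L1 hit  d=-]
9: R B5 -> L1 hit  d=-]
10: R B7 -> L3 miss wb->B3  d=-]
11: R B7 -> L3 hit  d=-]
12: R B6 -> L2 miss  d=-]
13: R B4 -> L0 hit  d=-]
14: R B6 -> L2 hit  d=-]
15: R B4 -> L0 hit  d=-]

WB = [6, 3]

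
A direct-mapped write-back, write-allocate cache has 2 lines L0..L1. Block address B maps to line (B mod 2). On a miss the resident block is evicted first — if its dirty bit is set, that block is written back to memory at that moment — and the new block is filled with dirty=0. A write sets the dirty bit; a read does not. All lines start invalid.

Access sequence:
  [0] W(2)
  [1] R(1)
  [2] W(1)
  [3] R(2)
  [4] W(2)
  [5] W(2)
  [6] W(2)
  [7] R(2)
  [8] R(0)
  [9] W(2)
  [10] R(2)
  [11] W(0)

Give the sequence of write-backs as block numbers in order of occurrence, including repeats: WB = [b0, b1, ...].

  0 | W B2 → L0 miss [D]
  1 | R B1 → L1 miss [-]
  2 | W B1 → L1 hit [D]
  3 | R B2 → L0 hit [D]
  4 | W B2 → L0 hit [D]
  5 | W B2 → L0 hit [D]
  6 | W B2 → L0 hit [D]
  7 | R B2 → L0 hit [D]
  8 | R B0 → L0 miss wb→B2 [-]
  9 | W B2 → L0 miss [D]
  10 | R B2 → L0 hit [D]
  11 | W B0 → L0 miss wb→B2 [D]

WB = [2, 2]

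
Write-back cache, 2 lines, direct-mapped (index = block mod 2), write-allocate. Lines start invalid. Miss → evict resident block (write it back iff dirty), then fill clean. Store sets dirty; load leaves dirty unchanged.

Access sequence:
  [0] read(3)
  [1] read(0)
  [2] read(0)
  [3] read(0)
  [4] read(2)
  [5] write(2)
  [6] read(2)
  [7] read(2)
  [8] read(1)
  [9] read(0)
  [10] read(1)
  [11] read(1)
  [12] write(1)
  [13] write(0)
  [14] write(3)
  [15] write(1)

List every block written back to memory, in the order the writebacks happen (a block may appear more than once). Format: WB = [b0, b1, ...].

WB = [2, 1, 3]

  0 | R B3 → L1 miss [-]
  1 | R B0 → L0 miss [-]
  2 | R B0 → L0 hit [-]
  3 | R B0 → L0 hit [-]
  4 | R B2 → L0 miss [-]
  5 | W B2 → L0 hit [D]
  6 | R B2 → L0 hit [D]
  7 | R B2 → L0 hit [D]
  8 | R B1 → L1 miss [-]
  9 | R B0 → L0 miss wb→B2 [-]
  10 | R B1 → L1 hit [-]
  11 | R B1 → L1 hit [-]
  12 | W B1 → L1 hit [D]
  13 | W B0 → L0 hit [D]
  14 | W B3 → L1 miss wb→B1 [D]
  15 | W B1 → L1 miss wb→B3 [D]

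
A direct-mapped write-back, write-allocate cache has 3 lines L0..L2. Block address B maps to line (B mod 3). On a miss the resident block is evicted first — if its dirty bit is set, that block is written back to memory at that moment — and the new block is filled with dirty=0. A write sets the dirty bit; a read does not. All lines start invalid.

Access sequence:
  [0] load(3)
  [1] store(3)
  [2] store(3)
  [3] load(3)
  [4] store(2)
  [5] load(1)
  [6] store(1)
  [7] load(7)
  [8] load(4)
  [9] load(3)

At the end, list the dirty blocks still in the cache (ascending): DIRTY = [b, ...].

  0 | R B3 → L0 miss [-]
  1 | W B3 → L0 hit [D]
  2 | W B3 → L0 hit [D]
  3 | R B3 → L0 hit [D]
  4 | W B2 → L2 miss [D]
  5 | R B1 → L1 miss [-]
  6 | W B1 → L1 hit [D]
  7 | R B7 → L1 miss wb→B1 [-]
  8 | R B4 → L1 miss [-]
  9 | R B3 → L0 hit [D]

DIRTY = [2, 3]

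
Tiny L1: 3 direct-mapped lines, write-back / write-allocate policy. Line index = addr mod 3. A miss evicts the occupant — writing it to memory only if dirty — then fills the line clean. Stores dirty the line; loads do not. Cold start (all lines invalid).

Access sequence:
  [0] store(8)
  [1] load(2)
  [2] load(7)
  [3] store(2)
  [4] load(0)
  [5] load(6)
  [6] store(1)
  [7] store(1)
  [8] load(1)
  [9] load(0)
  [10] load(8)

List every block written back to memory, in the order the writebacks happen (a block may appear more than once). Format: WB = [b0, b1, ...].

WB = [8, 2]

0: W B8 -> L2 miss  d=D]
1: R B2 -> L2 miss wb->B8  d=-]
2: R B7 -> L1 miss  d=-]
3: W B2 -> L2 hit  d=D]
4: R B0 -> L0 miss  d=-]
5: R B6 -> L0 miss  d=-]
6: W B1 -> L1 miss  d=D]
7: W B1 -> L1 hit  d=D]
8: R B1 -> L1 hit  d=D]
9: R B0 -> L0 miss  d=-]
10: R B8 -> L2 miss wb->B2  d=-]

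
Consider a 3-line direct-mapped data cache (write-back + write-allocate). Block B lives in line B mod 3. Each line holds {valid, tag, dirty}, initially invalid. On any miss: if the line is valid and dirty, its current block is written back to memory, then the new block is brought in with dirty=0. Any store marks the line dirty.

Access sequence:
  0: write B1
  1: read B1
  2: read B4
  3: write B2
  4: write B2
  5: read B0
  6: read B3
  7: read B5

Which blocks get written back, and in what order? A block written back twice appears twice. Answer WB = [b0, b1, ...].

WB = [1, 2]

0: W B1 → L1 miss [D]
1: R B1 → L1 hit [D]
2: R B4 → L1 miss wb→B1 [-]
3: W B2 → L2 miss [D]
4: W B2 → L2 hit [D]
5: R B0 → L0 miss [-]
6: R B3 → L0 miss [-]
7: R B5 → L2 miss wb→B2 [-]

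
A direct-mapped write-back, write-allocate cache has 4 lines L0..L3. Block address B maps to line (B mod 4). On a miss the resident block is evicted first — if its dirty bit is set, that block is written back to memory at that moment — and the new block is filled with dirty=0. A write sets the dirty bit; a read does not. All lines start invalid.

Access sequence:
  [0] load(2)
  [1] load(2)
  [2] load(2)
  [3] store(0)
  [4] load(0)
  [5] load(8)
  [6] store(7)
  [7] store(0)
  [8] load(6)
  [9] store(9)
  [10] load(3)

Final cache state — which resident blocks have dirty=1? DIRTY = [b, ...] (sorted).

DIRTY = [0, 9]

  0 | R B2 → L2 miss [-]
  1 | R B2 → L2 hit [-]
  2 | R B2 → L2 hit [-]
  3 | W B0 → L0 miss [D]
  4 | R B0 → L0 hit [D]
  5 | R B8 → L0 miss wb→B0 [-]
  6 | W B7 → L3 miss [D]
  7 | W B0 → L0 miss [D]
  8 | R B6 → L2 miss [-]
  9 | W B9 → L1 miss [D]
  10 | R B3 → L3 miss wb→B7 [-]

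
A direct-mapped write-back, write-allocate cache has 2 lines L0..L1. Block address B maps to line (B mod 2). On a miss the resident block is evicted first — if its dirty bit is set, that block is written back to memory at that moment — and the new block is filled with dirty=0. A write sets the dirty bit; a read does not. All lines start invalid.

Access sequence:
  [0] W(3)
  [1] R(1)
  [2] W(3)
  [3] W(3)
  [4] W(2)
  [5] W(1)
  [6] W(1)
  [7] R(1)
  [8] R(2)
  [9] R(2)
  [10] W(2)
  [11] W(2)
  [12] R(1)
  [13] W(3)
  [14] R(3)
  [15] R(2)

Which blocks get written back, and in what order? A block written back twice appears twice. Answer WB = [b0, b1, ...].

WB = [3, 3, 1]

0: W B3 → L1 miss [D]
1: R B1 → L1 miss wb→B3 [-]
2: W B3 → L1 miss [D]
3: W B3 → L1 hit [D]
4: W B2 → L0 miss [D]
5: W B1 → L1 miss wb→B3 [D]
6: W B1 → L1 hit [D]
7: R B1 → L1 hit [D]
8: R B2 → L0 hit [D]
9: R B2 → L0 hit [D]
10: W B2 → L0 hit [D]
11: W B2 → L0 hit [D]
12: R B1 → L1 hit [D]
13: W B3 → L1 miss wb→B1 [D]
14: R B3 → L1 hit [D]
15: R B2 → L0 hit [D]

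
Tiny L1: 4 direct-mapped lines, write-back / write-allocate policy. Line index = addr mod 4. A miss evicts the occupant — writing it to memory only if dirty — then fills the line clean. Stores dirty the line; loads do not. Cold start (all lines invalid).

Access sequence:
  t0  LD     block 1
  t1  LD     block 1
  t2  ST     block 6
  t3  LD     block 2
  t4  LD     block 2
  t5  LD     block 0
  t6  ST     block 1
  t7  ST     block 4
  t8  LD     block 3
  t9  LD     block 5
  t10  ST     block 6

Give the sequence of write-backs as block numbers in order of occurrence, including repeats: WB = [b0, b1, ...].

  0 | R B1 → L1 miss [-]
  1 | R B1 → L1 hit [-]
  2 | W B6 → L2 miss [D]
  3 | R B2 → L2 miss wb→B6 [-]
  4 | R B2 → L2 hit [-]
  5 | R B0 → L0 miss [-]
  6 | W B1 → L1 hit [D]
  7 | W B4 → L0 miss [D]
  8 | R B3 → L3 miss [-]
  9 | R B5 → L1 miss wb→B1 [-]
  10 | W B6 → L2 miss [D]

WB = [6, 1]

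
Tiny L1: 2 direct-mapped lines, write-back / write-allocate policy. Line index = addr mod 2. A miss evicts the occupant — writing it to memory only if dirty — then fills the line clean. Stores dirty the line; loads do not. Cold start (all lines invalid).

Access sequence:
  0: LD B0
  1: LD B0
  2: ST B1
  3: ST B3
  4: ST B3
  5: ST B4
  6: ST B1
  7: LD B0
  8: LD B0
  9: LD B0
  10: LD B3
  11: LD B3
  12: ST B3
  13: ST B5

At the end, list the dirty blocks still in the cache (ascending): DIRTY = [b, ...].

DIRTY = [5]

0: R B0 → L0 miss [-]
1: R B0 → L0 hit [-]
2: W B1 → L1 miss [D]
3: W B3 → L1 miss wb→B1 [D]
4: W B3 → L1 hit [D]
5: W B4 → L0 miss [D]
6: W B1 → L1 miss wb→B3 [D]
7: R B0 → L0 miss wb→B4 [-]
8: R B0 → L0 hit [-]
9: R B0 → L0 hit [-]
10: R B3 → L1 miss wb→B1 [-]
11: R B3 → L1 hit [-]
12: W B3 → L1 hit [D]
13: W B5 → L1 miss wb→B3 [D]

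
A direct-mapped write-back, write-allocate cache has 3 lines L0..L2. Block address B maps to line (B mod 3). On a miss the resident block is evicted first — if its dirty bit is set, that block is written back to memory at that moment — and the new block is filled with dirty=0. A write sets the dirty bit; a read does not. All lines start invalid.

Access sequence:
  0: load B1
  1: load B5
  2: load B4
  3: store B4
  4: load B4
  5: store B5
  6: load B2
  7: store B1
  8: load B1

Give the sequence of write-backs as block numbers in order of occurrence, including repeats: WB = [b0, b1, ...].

0: R B1 -> L1 miss  d=-]
1: R B5 -> L2 miss  d=-]
2: R B4 -> L1 miss  d=-]
3: W B4 -> L1 hit  d=D]
4: R B4 -> L1 hit  d=D]
5: W B5 -> L2 hit  d=D]
6: R B2 -> L2 miss wb->B5  d=-]
7: W B1 -> L1 miss wb->B4  d=D]
8: R B1 -> L1 hit  d=D]

WB = [5, 4]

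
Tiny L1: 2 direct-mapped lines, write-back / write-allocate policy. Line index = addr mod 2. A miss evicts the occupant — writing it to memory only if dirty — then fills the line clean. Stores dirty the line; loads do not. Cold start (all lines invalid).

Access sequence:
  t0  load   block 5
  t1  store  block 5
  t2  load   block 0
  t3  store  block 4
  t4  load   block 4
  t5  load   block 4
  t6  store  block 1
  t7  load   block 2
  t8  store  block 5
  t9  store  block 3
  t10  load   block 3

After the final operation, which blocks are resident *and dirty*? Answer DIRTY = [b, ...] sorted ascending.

DIRTY = [3]

0: R B5 -> L1 miss  d=-]
1: W B5 -> L1 hit  d=D]
2: R B0 -> L0 miss  d=-]
3: W B4 -> L0 miss  d=D]
4: R B4 -> L0 hit  d=D]
5: R B4 -> L0 hit  d=D]
6: W B1 -> L1 miss wb->B5  d=D]
7: R B2 -> L0 miss wb->B4  d=-]
8: W B5 -> L1 miss wb->B1  d=D]
9: W B3 -> L1 miss wb->B5  d=D]
10: R B3 -> L1 hit  d=D]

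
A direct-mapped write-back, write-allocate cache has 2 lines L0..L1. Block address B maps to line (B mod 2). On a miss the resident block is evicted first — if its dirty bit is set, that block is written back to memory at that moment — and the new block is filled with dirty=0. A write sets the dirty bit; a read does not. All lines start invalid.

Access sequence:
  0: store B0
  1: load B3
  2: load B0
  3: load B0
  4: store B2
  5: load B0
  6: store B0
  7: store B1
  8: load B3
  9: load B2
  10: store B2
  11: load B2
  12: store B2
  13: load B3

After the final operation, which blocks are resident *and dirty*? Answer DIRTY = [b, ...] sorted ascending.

  0 | W B0 → L0 miss [D]
  1 | R B3 → L1 miss [-]
  2 | R B0 → L0 hit [D]
  3 | R B0 → L0 hit [D]
  4 | W B2 → L0 miss wb→B0 [D]
  5 | R B0 → L0 miss wb→B2 [-]
  6 | W B0 → L0 hit [D]
  7 | W B1 → L1 miss [D]
  8 | R B3 → L1 miss wb→B1 [-]
  9 | R B2 → L0 miss wb→B0 [-]
  10 | W B2 → L0 hit [D]
  11 | R B2 → L0 hit [D]
  12 | W B2 → L0 hit [D]
  13 | R B3 → L1 hit [-]

DIRTY = [2]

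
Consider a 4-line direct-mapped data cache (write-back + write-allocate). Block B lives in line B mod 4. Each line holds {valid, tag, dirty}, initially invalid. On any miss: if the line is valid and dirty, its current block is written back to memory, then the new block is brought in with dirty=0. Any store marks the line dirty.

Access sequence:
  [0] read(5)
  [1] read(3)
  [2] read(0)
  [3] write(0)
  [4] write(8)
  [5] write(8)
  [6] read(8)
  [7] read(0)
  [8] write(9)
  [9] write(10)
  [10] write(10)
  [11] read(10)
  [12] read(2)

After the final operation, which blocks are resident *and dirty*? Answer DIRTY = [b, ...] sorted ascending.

0: R B5 -> L1 miss  d=-]
1: R B3 -> L3 miss  d=-]
2: R B0 -> L0 miss  d=-]
3: W B0 -> L0 hit  d=D]
4: W B8 -> L0 miss wb->B0  d=D]
5: W B8 -> L0 hit  d=D]
6: R B8 -> L0 hit  d=D]
7: R B0 -> L0 miss wb->B8  d=-]
8: W B9 -> L1 miss  d=D]
9: W B10 -> L2 miss  d=D]
10: W B10 -> L2 hit  d=D]
11: R B10 -> L2 hit  d=D]
12: R B2 -> L2 miss wb->B10  d=-]

DIRTY = [9]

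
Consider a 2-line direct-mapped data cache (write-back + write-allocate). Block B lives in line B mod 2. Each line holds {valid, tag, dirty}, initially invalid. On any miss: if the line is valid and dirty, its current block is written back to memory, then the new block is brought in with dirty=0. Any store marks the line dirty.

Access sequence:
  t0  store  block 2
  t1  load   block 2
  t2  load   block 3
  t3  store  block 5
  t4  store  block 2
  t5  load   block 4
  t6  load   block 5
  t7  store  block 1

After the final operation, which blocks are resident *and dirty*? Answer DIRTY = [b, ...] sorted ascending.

0: W B2 -> L0 miss  d=D]
1: R B2 -> L0 hit  d=D]
2: R B3 -> L1 miss  d=-]
3: W B5 -> L1 miss  d=D]
4: W B2 -> L0 hit  d=D]
5: R B4 -> L0 miss wb->B2  d=-]
6: R B5 -> L1 hit  d=D]
7: W B1 -> L1 miss wb->B5  d=D]

DIRTY = [1]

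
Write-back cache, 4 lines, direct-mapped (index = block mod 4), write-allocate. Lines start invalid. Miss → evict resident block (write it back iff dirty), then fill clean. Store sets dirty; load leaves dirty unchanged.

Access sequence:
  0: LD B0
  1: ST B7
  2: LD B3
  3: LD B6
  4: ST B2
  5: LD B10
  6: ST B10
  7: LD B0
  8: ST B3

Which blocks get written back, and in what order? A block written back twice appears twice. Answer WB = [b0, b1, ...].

WB = [7, 2]

0: R B0 -> L0 miss  d=-]
1: W B7 -> L3 miss  d=D]
2: R B3 -> L3 miss wb->B7  d=-]
3: R B6 -> L2 miss  d=-]
4: W B2 -> L2 miss  d=D]
5: R B10 -> L2 miss wb->B2  d=-]
6: W B10 -> L2 hit  d=D]
7: R B0 -> L0 hit  d=-]
8: W B3 -> L3 hit  d=D]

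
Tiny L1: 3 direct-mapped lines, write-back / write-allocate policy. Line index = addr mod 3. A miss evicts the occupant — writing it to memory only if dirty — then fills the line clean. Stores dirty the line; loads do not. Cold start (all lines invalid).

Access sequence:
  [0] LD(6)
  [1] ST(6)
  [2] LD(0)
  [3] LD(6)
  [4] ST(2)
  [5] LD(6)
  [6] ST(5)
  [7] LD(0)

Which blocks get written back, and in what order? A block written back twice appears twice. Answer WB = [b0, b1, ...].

WB = [6, 2]

0: R B6 → L0 miss [-]
1: W B6 → L0 hit [D]
2: R B0 → L0 miss wb→B6 [-]
3: R B6 → L0 miss [-]
4: W B2 → L2 miss [D]
5: R B6 → L0 hit [-]
6: W B5 → L2 miss wb→B2 [D]
7: R B0 → L0 miss [-]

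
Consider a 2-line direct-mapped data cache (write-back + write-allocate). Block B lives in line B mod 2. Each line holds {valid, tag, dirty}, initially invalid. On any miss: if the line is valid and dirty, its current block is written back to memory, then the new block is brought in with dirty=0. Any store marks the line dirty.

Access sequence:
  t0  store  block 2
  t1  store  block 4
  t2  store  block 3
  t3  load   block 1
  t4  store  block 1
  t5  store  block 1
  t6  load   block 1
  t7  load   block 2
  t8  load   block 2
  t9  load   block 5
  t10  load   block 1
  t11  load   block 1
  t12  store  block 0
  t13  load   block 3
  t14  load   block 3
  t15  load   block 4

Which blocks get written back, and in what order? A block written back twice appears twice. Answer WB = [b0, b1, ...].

WB = [2, 3, 4, 1, 0]

0: W B2 -> L0 miss  d=D]
1: W B4 -> L0 miss wb->B2  d=D]
2: W B3 -> L1 miss  d=D]
3: R B1 -> L1 miss wb->B3  d=-]
4: W B1 -> L1 hit  d=D]
5: W B1 -> L1 hit  d=D]
6: R B1 -> L1 hit  d=D]
7: R B2 -> L0 miss wb->B4  d=-]
8: R B2 -> L0 hit  d=-]
9: R B5 -> L1 miss wb->B1  d=-]
10: R B1 -> L1 miss  d=-]
11: R B1 -> L1 hit  d=-]
12: W B0 -> L0 miss  d=D]
13: R B3 -> L1 miss  d=-]
14: R B3 -> L1 hit  d=-]
15: R B4 -> L0 miss wb->B0  d=-]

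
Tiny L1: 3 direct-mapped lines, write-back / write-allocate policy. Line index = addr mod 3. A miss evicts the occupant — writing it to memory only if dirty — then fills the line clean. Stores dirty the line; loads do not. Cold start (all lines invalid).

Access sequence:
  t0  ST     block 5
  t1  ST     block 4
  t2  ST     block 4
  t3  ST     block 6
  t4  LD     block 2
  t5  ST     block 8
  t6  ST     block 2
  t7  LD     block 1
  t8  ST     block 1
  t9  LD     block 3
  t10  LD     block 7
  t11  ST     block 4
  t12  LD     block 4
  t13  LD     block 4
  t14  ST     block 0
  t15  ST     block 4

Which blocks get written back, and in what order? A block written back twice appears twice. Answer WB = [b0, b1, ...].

WB = [5, 8, 4, 6, 1]

  0 | W B5 → L2 miss [D]
  1 | W B4 → L1 miss [D]
  2 | W B4 → L1 hit [D]
  3 | W B6 → L0 miss [D]
  4 | R B2 → L2 miss wb→B5 [-]
  5 | W B8 → L2 miss [D]
  6 | W B2 → L2 miss wb→B8 [D]
  7 | R B1 → L1 miss wb→B4 [-]
  8 | W B1 → L1 hit [D]
  9 | R B3 → L0 miss wb→B6 [-]
  10 | R B7 → L1 miss wb→B1 [-]
  11 | W B4 → L1 miss [D]
  12 | R B4 → L1 hit [D]
  13 | R B4 → L1 hit [D]
  14 | W B0 → L0 miss [D]
  15 | W B4 → L1 hit [D]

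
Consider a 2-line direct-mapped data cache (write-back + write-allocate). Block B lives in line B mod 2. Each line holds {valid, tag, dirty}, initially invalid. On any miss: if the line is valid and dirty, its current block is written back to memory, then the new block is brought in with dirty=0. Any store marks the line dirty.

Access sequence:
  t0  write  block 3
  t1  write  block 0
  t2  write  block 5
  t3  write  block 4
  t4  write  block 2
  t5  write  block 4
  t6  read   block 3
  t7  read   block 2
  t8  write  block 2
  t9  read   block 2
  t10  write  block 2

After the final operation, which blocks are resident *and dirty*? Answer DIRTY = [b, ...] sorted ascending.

DIRTY = [2]

0: W B3 → L1 miss [D]
1: W B0 → L0 miss [D]
2: W B5 → L1 miss wb→B3 [D]
3: W B4 → L0 miss wb→B0 [D]
4: W B2 → L0 miss wb→B4 [D]
5: W B4 → L0 miss wb→B2 [D]
6: R B3 → L1 miss wb→B5 [-]
7: R B2 → L0 miss wb→B4 [-]
8: W B2 → L0 hit [D]
9: R B2 → L0 hit [D]
10: W B2 → L0 hit [D]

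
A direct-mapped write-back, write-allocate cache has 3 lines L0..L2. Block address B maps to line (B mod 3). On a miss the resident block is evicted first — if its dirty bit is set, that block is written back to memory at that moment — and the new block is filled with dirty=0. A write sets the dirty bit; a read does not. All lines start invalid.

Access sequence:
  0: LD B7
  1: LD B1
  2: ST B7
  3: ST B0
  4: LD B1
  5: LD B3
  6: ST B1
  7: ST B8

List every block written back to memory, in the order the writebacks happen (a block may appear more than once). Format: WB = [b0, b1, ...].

WB = [7, 0]

0: R B7 -> L1 miss  d=-]
1: R B1 -> L1 miss  d=-]
2: W B7 -> L1 miss  d=D]
3: W B0 -> L0 miss  d=D]
4: R B1 -> L1 miss wb->B7  d=-]
5: R B3 -> L0 miss wb->B0  d=-]
6: W B1 -> L1 hit  d=D]
7: W B8 -> L2 miss  d=D]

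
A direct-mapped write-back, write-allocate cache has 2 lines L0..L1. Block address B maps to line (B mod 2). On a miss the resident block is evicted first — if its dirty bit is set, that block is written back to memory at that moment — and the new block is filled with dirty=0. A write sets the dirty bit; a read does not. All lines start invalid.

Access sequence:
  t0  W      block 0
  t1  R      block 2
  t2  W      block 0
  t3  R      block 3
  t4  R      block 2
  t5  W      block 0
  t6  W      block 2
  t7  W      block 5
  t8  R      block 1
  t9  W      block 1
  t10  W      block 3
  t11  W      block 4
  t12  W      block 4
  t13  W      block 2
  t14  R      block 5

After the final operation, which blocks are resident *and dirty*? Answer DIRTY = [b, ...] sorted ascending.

DIRTY = [2]

0: W B0 → L0 miss [D]
1: R B2 → L0 miss wb→B0 [-]
2: W B0 → L0 miss [D]
3: R B3 → L1 miss [-]
4: R B2 → L0 miss wb→B0 [-]
5: W B0 → L0 miss [D]
6: W B2 → L0 miss wb→B0 [D]
7: W B5 → L1 miss [D]
8: R B1 → L1 miss wb→B5 [-]
9: W B1 → L1 hit [D]
10: W B3 → L1 miss wb→B1 [D]
11: W B4 → L0 miss wb→B2 [D]
12: W B4 → L0 hit [D]
13: W B2 → L0 miss wb→B4 [D]
14: R B5 → L1 miss wb→B3 [-]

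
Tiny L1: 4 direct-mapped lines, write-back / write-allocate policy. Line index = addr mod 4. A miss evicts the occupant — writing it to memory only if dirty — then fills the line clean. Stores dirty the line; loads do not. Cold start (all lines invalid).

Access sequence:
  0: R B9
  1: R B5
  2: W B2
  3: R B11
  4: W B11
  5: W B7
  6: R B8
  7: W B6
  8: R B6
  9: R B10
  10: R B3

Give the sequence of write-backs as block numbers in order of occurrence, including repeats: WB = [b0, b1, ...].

0: R B9 -> L1 miss  d=-]
1: R B5 -> L1 miss  d=-]
2: W B2 -> L2 miss  d=D]
3: R B11 -> L3 miss  d=-]
4: W B11 -> L3 hit  d=D]
5: W B7 -> L3 miss wb->B11  d=D]
6: R B8 -> L0 miss  d=-]
7: W B6 -> L2 miss wb->B2  d=D]
8: R B6 -> L2 hit  d=D]
9: R B10 -> L2 miss wb->B6  d=-]
10: R B3 -> L3 miss wb->B7  d=-]

WB = [11, 2, 6, 7]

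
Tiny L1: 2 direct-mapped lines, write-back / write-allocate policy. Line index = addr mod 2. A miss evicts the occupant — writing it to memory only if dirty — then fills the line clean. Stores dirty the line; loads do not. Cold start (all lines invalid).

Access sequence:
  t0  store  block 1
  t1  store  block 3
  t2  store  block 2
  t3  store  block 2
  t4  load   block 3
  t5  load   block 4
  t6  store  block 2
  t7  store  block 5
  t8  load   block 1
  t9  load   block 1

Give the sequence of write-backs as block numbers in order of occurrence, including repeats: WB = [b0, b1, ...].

WB = [1, 2, 3, 5]

0: W B1 -> L1 miss  d=D]
1: W B3 -> L1 miss wb->B1  d=D]
2: W B2 -> L0 miss  d=D]
3: W B2 -> L0 hit  d=D]
4: R B3 -> L1 hit  d=D]
5: R B4 -> L0 miss wb->B2  d=-]
6: W B2 -> L0 miss  d=D]
7: W B5 -> L1 miss wb->B3  d=D]
8: R B1 -> L1 miss wb->B5  d=-]
9: R B1 -> L1 hit  d=-]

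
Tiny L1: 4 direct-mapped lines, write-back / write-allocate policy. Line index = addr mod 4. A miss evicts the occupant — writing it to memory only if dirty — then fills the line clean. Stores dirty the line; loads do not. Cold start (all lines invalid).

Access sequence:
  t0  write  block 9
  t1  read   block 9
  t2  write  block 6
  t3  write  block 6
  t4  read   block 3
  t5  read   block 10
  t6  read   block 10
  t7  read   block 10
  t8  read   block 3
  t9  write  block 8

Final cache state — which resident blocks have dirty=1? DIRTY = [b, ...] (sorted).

  0 | W B9 → L1 miss [D]
  1 | R B9 → L1 hit [D]
  2 | W B6 → L2 miss [D]
  3 | W B6 → L2 hit [D]
  4 | R B3 → L3 miss [-]
  5 | R B10 → L2 miss wb→B6 [-]
  6 | R B10 → L2 hit [-]
  7 | R B10 → L2 hit [-]
  8 | R B3 → L3 hit [-]
  9 | W B8 → L0 miss [D]

DIRTY = [8, 9]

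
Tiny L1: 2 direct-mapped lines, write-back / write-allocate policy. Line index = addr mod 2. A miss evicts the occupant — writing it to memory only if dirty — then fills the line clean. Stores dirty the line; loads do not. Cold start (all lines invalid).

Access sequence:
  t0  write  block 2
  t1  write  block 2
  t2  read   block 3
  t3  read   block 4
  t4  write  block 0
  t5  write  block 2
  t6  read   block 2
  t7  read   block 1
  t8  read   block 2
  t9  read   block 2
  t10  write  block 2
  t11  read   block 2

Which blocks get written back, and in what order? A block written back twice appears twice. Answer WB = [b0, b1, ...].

WB = [2, 0]

0: W B2 -> L0 miss  d=D]
1: W B2 -> L0 hit  d=D]
2: R B3 -> L1 miss  d=-]
3: R B4 -> L0 miss wb->B2  d=-]
4: W B0 -> L0 miss  d=D]
5: W B2 -> L0 miss wb->B0  d=D]
6: R B2 -> L0 hit  d=D]
7: R B1 -> L1 miss  d=-]
8: R B2 -> L0 hit  d=D]
9: R B2 -> L0 hit  d=D]
10: W B2 -> L0 hit  d=D]
11: R B2 -> L0 hit  d=D]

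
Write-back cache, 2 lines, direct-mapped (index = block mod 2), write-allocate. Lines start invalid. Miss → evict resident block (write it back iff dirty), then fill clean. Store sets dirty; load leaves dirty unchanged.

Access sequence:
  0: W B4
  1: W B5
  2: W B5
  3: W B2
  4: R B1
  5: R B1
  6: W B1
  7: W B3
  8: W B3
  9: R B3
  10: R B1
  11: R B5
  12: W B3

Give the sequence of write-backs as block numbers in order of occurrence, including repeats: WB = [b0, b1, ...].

WB = [4, 5, 1, 3]

  0 | W B4 → L0 miss [D]
  1 | W B5 → L1 miss [D]
  2 | W B5 → L1 hit [D]
  3 | W B2 → L0 miss wb→B4 [D]
  4 | R B1 → L1 miss wb→B5 [-]
  5 | R B1 → L1 hit [-]
  6 | W B1 → L1 hit [D]
  7 | W B3 → L1 miss wb→B1 [D]
  8 | W B3 → L1 hit [D]
  9 | R B3 → L1 hit [D]
  10 | R B1 → L1 miss wb→B3 [-]
  11 | R B5 → L1 miss [-]
  12 | W B3 → L1 miss [D]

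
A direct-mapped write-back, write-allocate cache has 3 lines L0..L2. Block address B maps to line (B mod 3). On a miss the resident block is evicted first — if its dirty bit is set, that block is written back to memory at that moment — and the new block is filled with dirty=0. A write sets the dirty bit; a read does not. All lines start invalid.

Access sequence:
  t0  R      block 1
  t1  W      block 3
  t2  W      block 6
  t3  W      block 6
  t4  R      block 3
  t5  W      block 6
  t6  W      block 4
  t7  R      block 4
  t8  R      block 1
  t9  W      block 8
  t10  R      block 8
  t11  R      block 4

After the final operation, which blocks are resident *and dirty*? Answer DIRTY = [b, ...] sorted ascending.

DIRTY = [6, 8]

  0 | R B1 → L1 miss [-]
  1 | W B3 → L0 miss [D]
  2 | W B6 → L0 miss wb→B3 [D]
  3 | W B6 → L0 hit [D]
  4 | R B3 → L0 miss wb→B6 [-]
  5 | W B6 → L0 miss [D]
  6 | W B4 → L1 miss [D]
  7 | R B4 → L1 hit [D]
  8 | R B1 → L1 miss wb→B4 [-]
  9 | W B8 → L2 miss [D]
  10 | R B8 → L2 hit [D]
  11 | R B4 → L1 miss [-]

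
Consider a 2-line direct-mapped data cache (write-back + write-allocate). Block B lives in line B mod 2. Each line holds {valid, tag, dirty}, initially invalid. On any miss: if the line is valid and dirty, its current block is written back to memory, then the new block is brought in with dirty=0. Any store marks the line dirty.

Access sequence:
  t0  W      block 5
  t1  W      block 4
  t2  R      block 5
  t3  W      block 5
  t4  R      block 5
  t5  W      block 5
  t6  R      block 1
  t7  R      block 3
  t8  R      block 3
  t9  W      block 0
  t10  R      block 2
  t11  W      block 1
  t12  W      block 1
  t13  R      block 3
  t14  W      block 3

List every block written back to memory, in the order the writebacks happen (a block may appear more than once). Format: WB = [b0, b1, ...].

0: W B5 → L1 miss [D]
1: W B4 → L0 miss [D]
2: R B5 → L1 hit [D]
3: W B5 → L1 hit [D]
4: R B5 → L1 hit [D]
5: W B5 → L1 hit [D]
6: R B1 → L1 miss wb→B5 [-]
7: R B3 → L1 miss [-]
8: R B3 → L1 hit [-]
9: W B0 → L0 miss wb→B4 [D]
10: R B2 → L0 miss wb→B0 [-]
11: W B1 → L1 miss [D]
12: W B1 → L1 hit [D]
13: R B3 → L1 miss wb→B1 [-]
14: W B3 → L1 hit [D]

WB = [5, 4, 0, 1]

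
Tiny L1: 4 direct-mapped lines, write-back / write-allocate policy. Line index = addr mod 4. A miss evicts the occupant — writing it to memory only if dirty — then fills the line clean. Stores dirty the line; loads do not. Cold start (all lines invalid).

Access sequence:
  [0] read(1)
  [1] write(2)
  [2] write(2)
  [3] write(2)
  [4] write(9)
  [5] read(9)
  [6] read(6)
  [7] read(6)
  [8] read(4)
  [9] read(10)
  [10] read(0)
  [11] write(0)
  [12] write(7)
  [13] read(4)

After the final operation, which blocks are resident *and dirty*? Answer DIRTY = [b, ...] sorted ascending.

DIRTY = [7, 9]

0: R B1 -> L1 miss  d=-]
1: W B2 -> L2 miss  d=D]
2: W B2 -> L2 hit  d=D]
3: W B2 -> L2 hit  d=D]
4: W B9 -> L1 miss  d=D]
5: R B9 -> L1 hit  d=D]
6: R B6 -> L2 miss wb->B2  d=-]
7: R B6 -> L2 hit  d=-]
8: R B4 -> L0 miss  d=-]
9: R B10 -> L2 miss  d=-]
10: R B0 -> L0 miss  d=-]
11: W B0 -> L0 hit  d=D]
12: W B7 -> L3 miss  d=D]
13: R B4 -> L0 miss wb->B0  d=-]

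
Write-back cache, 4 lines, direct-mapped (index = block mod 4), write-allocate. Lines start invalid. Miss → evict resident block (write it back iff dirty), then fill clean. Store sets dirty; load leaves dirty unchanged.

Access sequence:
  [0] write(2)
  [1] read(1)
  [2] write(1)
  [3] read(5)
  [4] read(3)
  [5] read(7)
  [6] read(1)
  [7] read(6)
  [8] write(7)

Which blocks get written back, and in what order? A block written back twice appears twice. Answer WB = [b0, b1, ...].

0: W B2 → L2 miss [D]
1: R B1 → L1 miss [-]
2: W B1 → L1 hit [D]
3: R B5 → L1 miss wb→B1 [-]
4: R B3 → L3 miss [-]
5: R B7 → L3 miss [-]
6: R B1 → L1 miss [-]
7: R B6 → L2 miss wb→B2 [-]
8: W B7 → L3 hit [D]

WB = [1, 2]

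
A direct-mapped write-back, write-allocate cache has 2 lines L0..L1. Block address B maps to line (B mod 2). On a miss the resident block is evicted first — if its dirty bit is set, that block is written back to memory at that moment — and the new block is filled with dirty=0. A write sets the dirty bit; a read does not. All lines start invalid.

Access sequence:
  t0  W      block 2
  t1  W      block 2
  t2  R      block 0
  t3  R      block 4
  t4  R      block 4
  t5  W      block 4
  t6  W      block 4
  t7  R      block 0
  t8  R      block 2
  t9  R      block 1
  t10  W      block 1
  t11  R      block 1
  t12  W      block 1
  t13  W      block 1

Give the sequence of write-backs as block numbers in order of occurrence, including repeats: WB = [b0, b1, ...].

  0 | W B2 → L0 miss [D]
  1 | W B2 → L0 hit [D]
  2 | R B0 → L0 miss wb→B2 [-]
  3 | R B4 → L0 miss [-]
  4 | R B4 → L0 hit [-]
  5 | W B4 → L0 hit [D]
  6 | W B4 → L0 hit [D]
  7 | R B0 → L0 miss wb→B4 [-]
  8 | R B2 → L0 miss [-]
  9 | R B1 → L1 miss [-]
  10 | W B1 → L1 hit [D]
  11 | R B1 → L1 hit [D]
  12 | W B1 → L1 hit [D]
  13 | W B1 → L1 hit [D]

WB = [2, 4]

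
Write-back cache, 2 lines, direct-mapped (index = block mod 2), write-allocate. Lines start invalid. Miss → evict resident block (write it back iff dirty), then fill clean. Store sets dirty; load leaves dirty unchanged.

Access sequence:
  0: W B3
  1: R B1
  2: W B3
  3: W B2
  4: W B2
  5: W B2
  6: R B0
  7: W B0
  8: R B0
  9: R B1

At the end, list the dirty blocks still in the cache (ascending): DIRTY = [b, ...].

0: W B3 -> L1 miss  d=D]
1: R B1 -> L1 miss wb->B3  d=-]
2: W B3 -> L1 miss  d=D]
3: W B2 -> L0 miss  d=D]
4: W B2 -> L0 hit  d=D]
5: W B2 -> L0 hit  d=D]
6: R B0 -> L0 miss wb->B2  d=-]
7: W B0 -> L0 hit  d=D]
8: R B0 -> L0 hit  d=D]
9: R B1 -> L1 miss wb->B3  d=-]

DIRTY = [0]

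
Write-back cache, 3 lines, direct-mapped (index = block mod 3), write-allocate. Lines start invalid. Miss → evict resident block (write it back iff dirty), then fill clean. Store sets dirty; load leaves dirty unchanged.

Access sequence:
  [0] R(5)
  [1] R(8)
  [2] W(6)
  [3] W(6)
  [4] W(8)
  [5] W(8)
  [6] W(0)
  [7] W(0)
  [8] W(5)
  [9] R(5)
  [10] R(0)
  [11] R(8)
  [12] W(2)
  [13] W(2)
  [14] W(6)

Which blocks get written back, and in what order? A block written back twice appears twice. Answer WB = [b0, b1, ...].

  0 | R B5 → L2 miss [-]
  1 | R B8 → L2 miss [-]
  2 | W B6 → L0 miss [D]
  3 | W B6 → L0 hit [D]
  4 | W B8 → L2 hit [D]
  5 | W B8 → L2 hit [D]
  6 | W B0 → L0 miss wb→B6 [D]
  7 | W B0 → L0 hit [D]
  8 | W B5 → L2 miss wb→B8 [D]
  9 | R B5 → L2 hit [D]
  10 | R B0 → L0 hit [D]
  11 | R B8 → L2 miss wb→B5 [-]
  12 | W B2 → L2 miss [D]
  13 | W B2 → L2 hit [D]
  14 | W B6 → L0 miss wb→B0 [D]

WB = [6, 8, 5, 0]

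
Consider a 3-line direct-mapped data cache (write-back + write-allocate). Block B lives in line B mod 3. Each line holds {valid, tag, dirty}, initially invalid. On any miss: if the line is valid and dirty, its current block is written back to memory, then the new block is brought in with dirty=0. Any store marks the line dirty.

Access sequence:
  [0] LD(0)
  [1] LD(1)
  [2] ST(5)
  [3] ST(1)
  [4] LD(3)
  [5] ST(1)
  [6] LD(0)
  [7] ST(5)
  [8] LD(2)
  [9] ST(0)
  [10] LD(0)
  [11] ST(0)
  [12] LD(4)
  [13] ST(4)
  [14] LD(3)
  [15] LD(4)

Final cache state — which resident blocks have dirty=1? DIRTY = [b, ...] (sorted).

DIRTY = [4]

0: R B0 → L0 miss [-]
1: R B1 → L1 miss [-]
2: W B5 → L2 miss [D]
3: W B1 → L1 hit [D]
4: R B3 → L0 miss [-]
5: W B1 → L1 hit [D]
6: R B0 → L0 miss [-]
7: W B5 → L2 hit [D]
8: R B2 → L2 miss wb→B5 [-]
9: W B0 → L0 hit [D]
10: R B0 → L0 hit [D]
11: W B0 → L0 hit [D]
12: R B4 → L1 miss wb→B1 [-]
13: W B4 → L1 hit [D]
14: R B3 → L0 miss wb→B0 [-]
15: R B4 → L1 hit [D]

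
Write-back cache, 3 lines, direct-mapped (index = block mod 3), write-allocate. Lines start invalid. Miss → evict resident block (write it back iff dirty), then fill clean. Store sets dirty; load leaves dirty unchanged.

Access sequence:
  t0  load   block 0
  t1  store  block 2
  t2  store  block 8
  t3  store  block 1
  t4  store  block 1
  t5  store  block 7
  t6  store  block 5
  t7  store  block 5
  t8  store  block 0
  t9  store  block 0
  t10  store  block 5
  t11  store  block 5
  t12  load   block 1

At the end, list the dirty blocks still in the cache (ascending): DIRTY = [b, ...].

DIRTY = [0, 5]

0: R B0 -> L0 miss  d=-]
1: W B2 -> L2 miss  d=D]
2: W B8 -> L2 miss wb->B2  d=D]
3: W B1 -> L1 miss  d=D]
4: W B1 -> L1 hit  d=D]
5: W B7 -> L1 miss wb->B1  d=D]
6: W B5 -> L2 miss wb->B8  d=D]
7: W B5 -> L2 hit  d=D]
8: W B0 -> L0 hit  d=D]
9: W B0 -> L0 hit  d=D]
10: W B5 -> L2 hit  d=D]
11: W B5 -> L2 hit  d=D]
12: R B1 -> L1 miss wb->B7  d=-]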